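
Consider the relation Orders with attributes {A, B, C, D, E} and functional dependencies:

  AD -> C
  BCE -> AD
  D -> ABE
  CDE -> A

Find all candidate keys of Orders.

{D}; {B, C, E}

{D}⁺: D→ABE adds A, B, E; AD→C adds C → {A, B, C, D, E}.
{B, C, E}⁺: BCE→AD adds A, D → {A, B, C, D, E}. Minimal: {C, E}⁺ = {C, E}; {B, E}⁺ = {B, E}; {B, C}⁺ = {B, C} — none reach the full schema.
Any other superkey contains one of these as a subset, so there are no further candidate keys.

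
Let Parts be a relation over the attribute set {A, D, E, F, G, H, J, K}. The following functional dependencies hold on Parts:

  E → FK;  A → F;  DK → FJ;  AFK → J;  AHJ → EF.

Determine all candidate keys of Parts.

Attributes A, D, G, H never appear on any right-hand side, so every candidate key must contain {A, D, G, H}.
{A, D, G, H}⁺ = {A, D, F, G, H}, which is not all of the schema, so we must add further attributes.
{A, D, E, G, H}⁺: E→FK adds F, K; DK→FJ adds J → {A, D, E, F, G, H, J, K}.
{A, D, G, H, J}⁺: A→F adds F; AHJ→EF adds E; E→FK adds K → {A, D, E, F, G, H, J, K}.
{A, D, G, H, K}⁺: A→F adds F; DK→FJ adds J; AHJ→EF adds E → {A, D, E, F, G, H, J, K}.
Any other superkey contains one of these as a subset, so there are no further candidate keys.

{A, D, E, G, H}; {A, D, G, H, J}; {A, D, G, H, K}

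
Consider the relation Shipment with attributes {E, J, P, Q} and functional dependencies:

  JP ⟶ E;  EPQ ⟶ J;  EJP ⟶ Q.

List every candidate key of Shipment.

{J, P}⁺: JP→E adds E; EJP→Q adds Q → {E, J, P, Q}. Minimal: {P}⁺ = {P}; {J}⁺ = {J} — none reach the full schema.
{E, P, Q}⁺: EPQ→J adds J → {E, J, P, Q}. Minimal: {P, Q}⁺ = {P, Q}; {E, Q}⁺ = {E, Q}; {E, P}⁺ = {E, P} — none reach the full schema.

{J, P}; {E, P, Q}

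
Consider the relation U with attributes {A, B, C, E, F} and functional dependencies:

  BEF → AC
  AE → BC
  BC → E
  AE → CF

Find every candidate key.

{A, E}; {A, B, C}; {B, C, F}; {B, E, F}

{A, E}⁺: AE→BC adds B, C; AE→CF adds F → {A, B, C, E, F}.
{A, B, C}⁺: BC→E adds E; AE→CF adds F → {A, B, C, E, F}.
{B, C, F}⁺: BC→E adds E; BEF→AC adds A → {A, B, C, E, F}.
{B, E, F}⁺: BEF→AC adds A, C → {A, B, C, E, F}.
Any other superkey contains one of these as a subset, so there are no further candidate keys.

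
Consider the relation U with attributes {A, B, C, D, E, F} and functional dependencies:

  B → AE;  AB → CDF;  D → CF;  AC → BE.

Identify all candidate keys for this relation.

{B}⁺: B→AE adds A, E; AB→CDF adds C, D, F → {A, B, C, D, E, F}.
{A, C}⁺: AC→BE adds B, E; AB→CDF adds D, F → {A, B, C, D, E, F}. Minimal: {C}⁺ = {C}; {A}⁺ = {A} — none reach the full schema.
{A, D}⁺: D→CF adds C, F; AC→BE adds B, E → {A, B, C, D, E, F}. Minimal: {D}⁺ = {C, D, F}; {A}⁺ = {A} — none reach the full schema.
Any other superkey contains one of these as a subset, so there are no further candidate keys.

(B), (A, C), (A, D)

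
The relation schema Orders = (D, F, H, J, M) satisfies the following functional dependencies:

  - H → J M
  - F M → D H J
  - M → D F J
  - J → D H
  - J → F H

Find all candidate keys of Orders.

{H}⁺: H→JM adds J, M; M→DFJ adds D, F → {D, F, H, J, M}.
{J}⁺: J→DH adds D, H; J→FH adds F; H→JM adds M → {D, F, H, J, M}.
{M}⁺: M→DFJ adds D, F, J; J→DH adds H → {D, F, H, J, M}.
Any other superkey contains one of these as a subset, so there are no further candidate keys.

H, J, M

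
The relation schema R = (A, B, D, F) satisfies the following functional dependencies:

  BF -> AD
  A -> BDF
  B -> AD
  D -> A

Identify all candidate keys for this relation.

{A}⁺: A→BDF adds B, D, F → {A, B, D, F}.
{B}⁺: B→AD adds A, D; A→BDF adds F → {A, B, D, F}.
{D}⁺: D→A adds A; A→BDF adds B, F → {A, B, D, F}.
Any other superkey contains one of these as a subset, so there are no further candidate keys.

{A}, {B}, {D}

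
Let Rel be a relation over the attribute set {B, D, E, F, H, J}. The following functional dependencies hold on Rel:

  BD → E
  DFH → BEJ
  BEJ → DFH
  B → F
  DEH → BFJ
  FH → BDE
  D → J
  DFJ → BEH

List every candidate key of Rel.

{B, D}, {B, H}, {D, F}, {F, H}, {B, E, J}, {D, E, H}

{B, D}⁺: BD→E adds E; B→F adds F; D→J adds J; DFJ→BEH adds H → {B, D, E, F, H, J}. Minimal: {D}⁺ = {D, J}; {B}⁺ = {B, F} — none reach the full schema.
{B, H}⁺: B→F adds F; FH→BDE adds D, E; D→J adds J → {B, D, E, F, H, J}. Minimal: {H}⁺ = {H}; {B}⁺ = {B, F} — none reach the full schema.
{D, F}⁺: D→J adds J; DFJ→BEH adds B, E, H → {B, D, E, F, H, J}. Minimal: {F}⁺ = {F}; {D}⁺ = {D, J} — none reach the full schema.
{F, H}⁺: FH→BDE adds B, D, E; D→J adds J → {B, D, E, F, H, J}. Minimal: {H}⁺ = {H}; {F}⁺ = {F} — none reach the full schema.
{B, E, J}⁺: BEJ→DFH adds D, F, H → {B, D, E, F, H, J}. Minimal: {E, J}⁺ = {E, J}; {B, J}⁺ = {B, F, J}; {B, E}⁺ = {B, E, F} — none reach the full schema.
{D, E, H}⁺: DEH→BFJ adds B, F, J → {B, D, E, F, H, J}. Minimal: {E, H}⁺ = {E, H}; {D, H}⁺ = {D, H, J}; {D, E}⁺ = {D, E, J} — none reach the full schema.
Any other superkey contains one of these as a subset, so there are no further candidate keys.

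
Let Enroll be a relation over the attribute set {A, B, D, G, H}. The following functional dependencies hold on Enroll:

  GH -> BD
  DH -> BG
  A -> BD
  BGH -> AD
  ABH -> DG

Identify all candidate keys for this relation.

{A, H}; {D, H}; {G, H}

Attribute H never appears on the right-hand side of any dependency, so H must belong to every candidate key.
{H}⁺ = {H}, which is not all of the schema, so we must add further attributes.
{A, H}⁺: A→BD adds B, D; ABH→DG adds G → {A, B, D, G, H}. Minimal: {H}⁺ = {H}; {A}⁺ = {A, B, D} — none reach the full schema.
{D, H}⁺: DH→BG adds B, G; BGH→AD adds A → {A, B, D, G, H}. Minimal: {H}⁺ = {H}; {D}⁺ = {D} — none reach the full schema.
{G, H}⁺: GH→BD adds B, D; BGH→AD adds A → {A, B, D, G, H}. Minimal: {H}⁺ = {H}; {G}⁺ = {G} — none reach the full schema.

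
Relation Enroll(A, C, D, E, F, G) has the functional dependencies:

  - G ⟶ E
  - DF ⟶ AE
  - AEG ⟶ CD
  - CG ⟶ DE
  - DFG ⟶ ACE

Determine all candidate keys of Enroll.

{A, F, G}, {C, F, G}, {D, F, G}

Attributes F, G never appear on any right-hand side, so every candidate key must contain {F, G}.
{F, G}⁺ = {E, F, G}, which is not all of the schema, so we must add further attributes.
{A, F, G}⁺: G→E adds E; AEG→CD adds C, D → {A, C, D, E, F, G}.
{C, F, G}⁺: G→E adds E; CG→DE adds D; DFG→ACE adds A → {A, C, D, E, F, G}.
{D, F, G}⁺: G→E adds E; DF→AE adds A; AEG→CD adds C → {A, C, D, E, F, G}.
Any other superkey contains one of these as a subset, so there are no further candidate keys.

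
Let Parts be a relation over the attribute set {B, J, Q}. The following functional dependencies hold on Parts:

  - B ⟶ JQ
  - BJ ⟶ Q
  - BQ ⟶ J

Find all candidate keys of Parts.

B

Attribute B never appears on the right-hand side of any dependency, so B must belong to every candidate key.
{B}⁺ = {B, J, Q}, which is all of the schema, so {B} is the only candidate key.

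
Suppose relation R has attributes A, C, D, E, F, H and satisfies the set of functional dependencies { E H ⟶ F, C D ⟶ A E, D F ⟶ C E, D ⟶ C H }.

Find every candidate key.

{D}

Attribute D never appears on the right-hand side of any dependency, so D must belong to every candidate key.
{D}⁺ = {A, C, D, E, F, H}, which is all of the schema, so {D} is the only candidate key.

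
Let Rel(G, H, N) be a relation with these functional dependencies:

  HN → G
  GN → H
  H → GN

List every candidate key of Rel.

H, GN

{H}⁺: H→GN adds G, N → {G, H, N}.
{G, N}⁺: GN→H adds H → {G, H, N}.
Any other superkey contains one of these as a subset, so there are no further candidate keys.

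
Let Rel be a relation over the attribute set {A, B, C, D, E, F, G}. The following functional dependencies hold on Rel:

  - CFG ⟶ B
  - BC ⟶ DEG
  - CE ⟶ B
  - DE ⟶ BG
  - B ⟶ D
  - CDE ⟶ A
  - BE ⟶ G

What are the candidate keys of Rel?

{B, C, F}; {C, E, F}; {C, F, G}

{B, C, F}⁺: BC→DEG adds D, E, G; CDE→A adds A → {A, B, C, D, E, F, G}.
{C, E, F}⁺: CE→B adds B; B→D adds D; CDE→A adds A; BE→G adds G → {A, B, C, D, E, F, G}.
{C, F, G}⁺: CFG→B adds B; BC→DEG adds D, E; CDE→A adds A → {A, B, C, D, E, F, G}.
Any other superkey contains one of these as a subset, so there are no further candidate keys.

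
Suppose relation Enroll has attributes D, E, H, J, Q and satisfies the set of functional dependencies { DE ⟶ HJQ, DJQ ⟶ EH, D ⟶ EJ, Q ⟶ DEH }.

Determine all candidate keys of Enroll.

(D); (Q)

{D}⁺: D→EJ adds E, J; DE→HJQ adds H, Q → {D, E, H, J, Q}.
{Q}⁺: Q→DEH adds D, E, H; DE→HJQ adds J → {D, E, H, J, Q}.
Any other superkey contains one of these as a subset, so there are no further candidate keys.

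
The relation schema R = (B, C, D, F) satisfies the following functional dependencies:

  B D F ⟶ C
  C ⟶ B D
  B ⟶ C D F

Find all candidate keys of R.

{B}, {C}

{B}⁺: B→CDF adds C, D, F → {B, C, D, F}.
{C}⁺: C→BD adds B, D; B→CDF adds F → {B, C, D, F}.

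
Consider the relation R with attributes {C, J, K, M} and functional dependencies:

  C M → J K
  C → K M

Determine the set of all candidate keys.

Attribute C never appears on the right-hand side of any dependency, so C must belong to every candidate key.
{C}⁺ = {C, J, K, M}, which is all of the schema, so {C} is the only candidate key.

{C}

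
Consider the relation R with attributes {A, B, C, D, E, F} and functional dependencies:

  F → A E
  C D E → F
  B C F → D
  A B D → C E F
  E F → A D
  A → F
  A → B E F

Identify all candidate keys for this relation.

{A}; {F}; {C, D, E}

{A}⁺: A→F adds F; A→BEF adds B, E; EF→AD adds D; ABD→CEF adds C → {A, B, C, D, E, F}.
{F}⁺: F→AE adds A, E; EF→AD adds D; A→BEF adds B; ABD→CEF adds C → {A, B, C, D, E, F}.
{C, D, E}⁺: CDE→F adds F; EF→AD adds A; A→BEF adds B → {A, B, C, D, E, F}. Minimal: {D, E}⁺ = {D, E}; {C, E}⁺ = {C, E}; {C, D}⁺ = {C, D} — none reach the full schema.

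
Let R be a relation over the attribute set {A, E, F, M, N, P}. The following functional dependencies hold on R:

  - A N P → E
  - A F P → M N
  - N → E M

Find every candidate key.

Attributes A, F, P never appear on any right-hand side, so every candidate key must contain {A, F, P}.
{A, F, P}⁺ = {A, E, F, M, N, P}, which is all of the schema, so {A, F, P} is the only candidate key.

AFP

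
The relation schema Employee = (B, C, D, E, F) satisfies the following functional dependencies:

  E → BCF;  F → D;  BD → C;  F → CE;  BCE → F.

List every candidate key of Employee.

{E}⁺: E→BCF adds B, C, F; F→D adds D → {B, C, D, E, F}.
{F}⁺: F→D adds D; F→CE adds C, E; E→BCF adds B → {B, C, D, E, F}.

{E}, {F}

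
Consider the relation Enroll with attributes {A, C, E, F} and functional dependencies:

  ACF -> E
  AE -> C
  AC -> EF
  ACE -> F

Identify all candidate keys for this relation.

Attribute A never appears on the right-hand side of any dependency, so A must belong to every candidate key.
{A}⁺ = {A}, which is not all of the schema, so we must add further attributes.
{A, C}⁺: AC→EF adds E, F → {A, C, E, F}. Minimal: {C}⁺ = {C}; {A}⁺ = {A} — none reach the full schema.
{A, E}⁺: AE→C adds C; AC→EF adds F → {A, C, E, F}. Minimal: {E}⁺ = {E}; {A}⁺ = {A} — none reach the full schema.

{A, C}, {A, E}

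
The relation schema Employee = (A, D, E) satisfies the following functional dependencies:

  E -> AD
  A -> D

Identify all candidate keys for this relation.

{E}

{E}⁺: E→AD adds A, D → {A, D, E}.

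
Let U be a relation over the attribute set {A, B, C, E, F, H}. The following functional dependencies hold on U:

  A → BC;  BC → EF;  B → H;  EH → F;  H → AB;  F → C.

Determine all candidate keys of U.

{A}⁺: A→BC adds B, C; BC→EF adds E, F; B→H adds H → {A, B, C, E, F, H}.
{B}⁺: B→H adds H; H→AB adds A; A→BC adds C; BC→EF adds E, F → {A, B, C, E, F, H}.
{H}⁺: H→AB adds A, B; A→BC adds C; BC→EF adds E, F → {A, B, C, E, F, H}.

A; B; H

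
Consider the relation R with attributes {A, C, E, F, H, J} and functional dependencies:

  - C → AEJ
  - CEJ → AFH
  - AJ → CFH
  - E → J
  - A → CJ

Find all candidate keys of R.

(A); (C)

{A}⁺: A→CJ adds C, J; C→AEJ adds E; CEJ→AFH adds F, H → {A, C, E, F, H, J}.
{C}⁺: C→AEJ adds A, E, J; CEJ→AFH adds F, H → {A, C, E, F, H, J}.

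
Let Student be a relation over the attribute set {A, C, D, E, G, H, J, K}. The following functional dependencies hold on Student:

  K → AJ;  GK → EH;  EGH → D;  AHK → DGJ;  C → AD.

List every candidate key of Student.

Attributes C, K never appear on any right-hand side, so every candidate key must contain {C, K}.
{C, K}⁺ = {A, C, D, J, K}, which is not all of the schema, so we must add further attributes.
{C, G, K}⁺: K→AJ adds A, J; GK→EH adds E, H; EGH→D adds D → {A, C, D, E, G, H, J, K}. Minimal: {G, K}⁺ = {A, D, E, G, H, J, K}; {C, K}⁺ = {A, C, D, J, K}; {C, G}⁺ = {A, C, D, G} — none reach the full schema.
{C, H, K}⁺: K→AJ adds A, J; AHK→DGJ adds D, G; GK→EH adds E → {A, C, D, E, G, H, J, K}. Minimal: {H, K}⁺ = {A, D, E, G, H, J, K}; {C, K}⁺ = {A, C, D, J, K}; {C, H}⁺ = {A, C, D, H} — none reach the full schema.
Any other superkey contains one of these as a subset, so there are no further candidate keys.

{C, G, K}, {C, H, K}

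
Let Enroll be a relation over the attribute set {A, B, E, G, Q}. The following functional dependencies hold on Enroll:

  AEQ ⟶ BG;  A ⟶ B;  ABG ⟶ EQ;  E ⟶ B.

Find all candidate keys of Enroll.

Attribute A never appears on the right-hand side of any dependency, so A must belong to every candidate key.
{A}⁺ = {A, B}, which is not all of the schema, so we must add further attributes.
{A, G}⁺: A→B adds B; ABG→EQ adds E, Q → {A, B, E, G, Q}. Minimal: {G}⁺ = {G}; {A}⁺ = {A, B} — none reach the full schema.
{A, E, Q}⁺: AEQ→BG adds B, G → {A, B, E, G, Q}. Minimal: {E, Q}⁺ = {B, E, Q}; {A, Q}⁺ = {A, B, Q}; {A, E}⁺ = {A, B, E} — none reach the full schema.
Any other superkey contains one of these as a subset, so there are no further candidate keys.

{A, G}, {A, E, Q}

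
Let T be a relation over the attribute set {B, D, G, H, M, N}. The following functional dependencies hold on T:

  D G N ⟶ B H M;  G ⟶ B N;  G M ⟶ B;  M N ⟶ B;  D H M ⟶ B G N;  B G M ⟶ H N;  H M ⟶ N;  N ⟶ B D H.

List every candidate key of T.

G, HM, MN

{G}⁺: G→BN adds B, N; N→BDH adds D, H; DGN→BHM adds M → {B, D, G, H, M, N}.
{H, M}⁺: HM→N adds N; N→BDH adds B, D; DHM→BGN adds G → {B, D, G, H, M, N}. Minimal: {M}⁺ = {M}; {H}⁺ = {H} — none reach the full schema.
{M, N}⁺: MN→B adds B; N→BDH adds D, H; DHM→BGN adds G → {B, D, G, H, M, N}. Minimal: {N}⁺ = {B, D, H, N}; {M}⁺ = {M} — none reach the full schema.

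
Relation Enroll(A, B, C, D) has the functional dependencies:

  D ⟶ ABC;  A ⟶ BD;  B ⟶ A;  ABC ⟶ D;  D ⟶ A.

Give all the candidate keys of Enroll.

(A); (B); (D)

{A}⁺: A→BD adds B, D; D→ABC adds C → {A, B, C, D}.
{B}⁺: B→A adds A; A→BD adds D; D→ABC adds C → {A, B, C, D}.
{D}⁺: D→ABC adds A, B, C → {A, B, C, D}.
Any other superkey contains one of these as a subset, so there are no further candidate keys.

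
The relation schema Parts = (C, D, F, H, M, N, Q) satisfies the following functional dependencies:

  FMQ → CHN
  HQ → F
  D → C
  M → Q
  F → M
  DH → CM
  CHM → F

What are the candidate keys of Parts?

{D, F}⁺: D→C adds C; F→M adds M; M→Q adds Q; FMQ→CHN adds H, N → {C, D, F, H, M, N, Q}. Minimal: {F}⁺ = {C, F, H, M, N, Q}; {D}⁺ = {C, D} — none reach the full schema.
{D, H}⁺: D→C adds C; DH→CM adds M; CHM→F adds F; M→Q adds Q; FMQ→CHN adds N → {C, D, F, H, M, N, Q}. Minimal: {H}⁺ = {H}; {D}⁺ = {C, D} — none reach the full schema.
Any other superkey contains one of these as a subset, so there are no further candidate keys.

{D, F}, {D, H}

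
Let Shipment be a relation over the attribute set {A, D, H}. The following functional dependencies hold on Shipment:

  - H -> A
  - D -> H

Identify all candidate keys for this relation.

{D}⁺: D→H adds H; H→A adds A → {A, D, H}.

{D}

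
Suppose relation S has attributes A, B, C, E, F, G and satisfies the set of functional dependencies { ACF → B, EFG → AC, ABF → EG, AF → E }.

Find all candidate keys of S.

Attribute F never appears on the right-hand side of any dependency, so F must belong to every candidate key.
{F}⁺ = {F}, which is not all of the schema, so we must add further attributes.
{A, B, F}⁺: ABF→EG adds E, G; EFG→AC adds C → {A, B, C, E, F, G}. Minimal: {B, F}⁺ = {B, F}; {A, F}⁺ = {A, E, F}; {A, B}⁺ = {A, B} — none reach the full schema.
{A, C, F}⁺: ACF→B adds B; ABF→EG adds E, G → {A, B, C, E, F, G}. Minimal: {C, F}⁺ = {C, F}; {A, F}⁺ = {A, E, F}; {A, C}⁺ = {A, C} — none reach the full schema.
{A, F, G}⁺: AF→E adds E; EFG→AC adds C; ACF→B adds B → {A, B, C, E, F, G}. Minimal: {F, G}⁺ = {F, G}; {A, G}⁺ = {A, G}; {A, F}⁺ = {A, E, F} — none reach the full schema.
{E, F, G}⁺: EFG→AC adds A, C; ACF→B adds B → {A, B, C, E, F, G}. Minimal: {F, G}⁺ = {F, G}; {E, G}⁺ = {E, G}; {E, F}⁺ = {E, F} — none reach the full schema.
Any other superkey contains one of these as a subset, so there are no further candidate keys.

(A, B, F), (A, C, F), (A, F, G), (E, F, G)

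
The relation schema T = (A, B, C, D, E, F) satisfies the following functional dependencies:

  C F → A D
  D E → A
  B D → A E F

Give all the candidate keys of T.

{B, C, D}; {B, C, F}

Attributes B, C never appear on any right-hand side, so every candidate key must contain {B, C}.
{B, C}⁺ = {B, C}, which is not all of the schema, so we must add further attributes.
{B, C, D}⁺: BD→AEF adds A, E, F → {A, B, C, D, E, F}. Minimal: {C, D}⁺ = {C, D}; {B, D}⁺ = {A, B, D, E, F}; {B, C}⁺ = {B, C} — none reach the full schema.
{B, C, F}⁺: CF→AD adds A, D; BD→AEF adds E → {A, B, C, D, E, F}. Minimal: {C, F}⁺ = {A, C, D, F}; {B, F}⁺ = {B, F}; {B, C}⁺ = {B, C} — none reach the full schema.
Any other superkey contains one of these as a subset, so there are no further candidate keys.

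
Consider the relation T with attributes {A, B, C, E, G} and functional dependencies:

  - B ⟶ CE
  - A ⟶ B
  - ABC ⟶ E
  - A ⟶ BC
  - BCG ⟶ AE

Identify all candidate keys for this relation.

(A, G), (B, G)

Attribute G never appears on the right-hand side of any dependency, so G must belong to every candidate key.
{G}⁺ = {G}, which is not all of the schema, so we must add further attributes.
{A, G}⁺: A→B adds B; A→BC adds C; BCG→AE adds E → {A, B, C, E, G}. Minimal: {G}⁺ = {G}; {A}⁺ = {A, B, C, E} — none reach the full schema.
{B, G}⁺: B→CE adds C, E; BCG→AE adds A → {A, B, C, E, G}. Minimal: {G}⁺ = {G}; {B}⁺ = {B, C, E} — none reach the full schema.
Any other superkey contains one of these as a subset, so there are no further candidate keys.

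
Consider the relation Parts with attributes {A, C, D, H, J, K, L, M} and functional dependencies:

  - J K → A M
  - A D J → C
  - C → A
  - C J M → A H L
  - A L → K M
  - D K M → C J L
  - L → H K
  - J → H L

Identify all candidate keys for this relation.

{D, J}, {A, D, L}, {C, D, L}, {D, K, M}, {D, L, M}

Attribute D never appears on the right-hand side of any dependency, so D must belong to every candidate key.
{D}⁺ = {D}, which is not all of the schema, so we must add further attributes.
{D, J}⁺: J→HL adds H, L; L→HK adds K; JK→AM adds A, M; ADJ→C adds C → {A, C, D, H, J, K, L, M}. Minimal: {J}⁺ = {A, H, J, K, L, M}; {D}⁺ = {D} — none reach the full schema.
{A, D, L}⁺: AL→KM adds K, M; DKM→CJL adds C, J; L→HK adds H → {A, C, D, H, J, K, L, M}. Minimal: {D, L}⁺ = {D, H, K, L}; {A, L}⁺ = {A, H, K, L, M}; {A, D}⁺ = {A, D} — none reach the full schema.
{C, D, L}⁺: C→A adds A; AL→KM adds K, M; DKM→CJL adds J; L→HK adds H → {A, C, D, H, J, K, L, M}. Minimal: {D, L}⁺ = {D, H, K, L}; {C, L}⁺ = {A, C, H, K, L, M}; {C, D}⁺ = {A, C, D} — none reach the full schema.
{D, K, M}⁺: DKM→CJL adds C, J, L; L→HK adds H; JK→AM adds A → {A, C, D, H, J, K, L, M}. Minimal: {K, M}⁺ = {K, M}; {D, M}⁺ = {D, M}; {D, K}⁺ = {D, K} — none reach the full schema.
{D, L, M}⁺: L→HK adds H, K; DKM→CJL adds C, J; JK→AM adds A → {A, C, D, H, J, K, L, M}. Minimal: {L, M}⁺ = {H, K, L, M}; {D, M}⁺ = {D, M}; {D, L}⁺ = {D, H, K, L} — none reach the full schema.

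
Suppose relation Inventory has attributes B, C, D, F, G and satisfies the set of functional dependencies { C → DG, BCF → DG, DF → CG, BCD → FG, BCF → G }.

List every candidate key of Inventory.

{B, C}⁺: C→DG adds D, G; BCD→FG adds F → {B, C, D, F, G}.
{B, D, F}⁺: DF→CG adds C, G → {B, C, D, F, G}.
Any other superkey contains one of these as a subset, so there are no further candidate keys.

(B, C), (B, D, F)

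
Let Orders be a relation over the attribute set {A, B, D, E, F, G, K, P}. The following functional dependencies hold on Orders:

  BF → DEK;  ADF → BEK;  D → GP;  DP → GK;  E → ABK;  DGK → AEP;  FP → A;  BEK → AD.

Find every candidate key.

{B, F}; {D, F}; {E, F}

Attribute F never appears on the right-hand side of any dependency, so F must belong to every candidate key.
{F}⁺ = {F}, which is not all of the schema, so we must add further attributes.
{B, F}⁺: BF→DEK adds D, E, K; D→GP adds G, P; E→ABK adds A → {A, B, D, E, F, G, K, P}. Minimal: {F}⁺ = {F}; {B}⁺ = {B} — none reach the full schema.
{D, F}⁺: D→GP adds G, P; DP→GK adds K; DGK→AEP adds A, E; ADF→BEK adds B → {A, B, D, E, F, G, K, P}. Minimal: {F}⁺ = {F}; {D}⁺ = {A, B, D, E, G, K, P} — none reach the full schema.
{E, F}⁺: E→ABK adds A, B, K; BEK→AD adds D; D→GP adds G, P → {A, B, D, E, F, G, K, P}. Minimal: {F}⁺ = {F}; {E}⁺ = {A, B, D, E, G, K, P} — none reach the full schema.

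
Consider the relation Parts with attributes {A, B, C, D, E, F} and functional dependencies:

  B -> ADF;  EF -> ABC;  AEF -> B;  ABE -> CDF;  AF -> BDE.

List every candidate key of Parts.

(B), (A, F), (E, F)

{B}⁺: B→ADF adds A, D, F; AF→BDE adds E; EF→ABC adds C → {A, B, C, D, E, F}.
{A, F}⁺: AF→BDE adds B, D, E; EF→ABC adds C → {A, B, C, D, E, F}. Minimal: {F}⁺ = {F}; {A}⁺ = {A} — none reach the full schema.
{E, F}⁺: EF→ABC adds A, B, C; ABE→CDF adds D → {A, B, C, D, E, F}. Minimal: {F}⁺ = {F}; {E}⁺ = {E} — none reach the full schema.
Any other superkey contains one of these as a subset, so there are no further candidate keys.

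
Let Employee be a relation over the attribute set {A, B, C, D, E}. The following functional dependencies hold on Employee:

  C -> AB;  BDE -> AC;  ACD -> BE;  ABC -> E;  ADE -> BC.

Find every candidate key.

{C, D}, {A, D, E}, {B, D, E}

Attribute D never appears on the right-hand side of any dependency, so D must belong to every candidate key.
{D}⁺ = {D}, which is not all of the schema, so we must add further attributes.
{C, D}⁺: C→AB adds A, B; ACD→BE adds E → {A, B, C, D, E}. Minimal: {D}⁺ = {D}; {C}⁺ = {A, B, C, E} — none reach the full schema.
{A, D, E}⁺: ADE→BC adds B, C → {A, B, C, D, E}. Minimal: {D, E}⁺ = {D, E}; {A, E}⁺ = {A, E}; {A, D}⁺ = {A, D} — none reach the full schema.
{B, D, E}⁺: BDE→AC adds A, C → {A, B, C, D, E}. Minimal: {D, E}⁺ = {D, E}; {B, E}⁺ = {B, E}; {B, D}⁺ = {B, D} — none reach the full schema.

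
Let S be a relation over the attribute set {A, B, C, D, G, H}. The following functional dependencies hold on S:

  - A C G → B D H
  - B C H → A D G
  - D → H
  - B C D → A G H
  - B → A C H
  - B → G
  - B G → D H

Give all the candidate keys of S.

{B}⁺: B→ACH adds A, C, H; B→G adds G; BG→DH adds D → {A, B, C, D, G, H}.
{A, C, G}⁺: ACG→BDH adds B, D, H → {A, B, C, D, G, H}. Minimal: {C, G}⁺ = {C, G}; {A, G}⁺ = {A, G}; {A, C}⁺ = {A, C} — none reach the full schema.

(B), (A, C, G)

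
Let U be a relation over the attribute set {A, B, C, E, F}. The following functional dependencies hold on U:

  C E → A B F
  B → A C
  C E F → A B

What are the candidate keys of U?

Attribute E never appears on the right-hand side of any dependency, so E must belong to every candidate key.
{E}⁺ = {E}, which is not all of the schema, so we must add further attributes.
{B, E}⁺: B→AC adds A, C; CE→ABF adds F → {A, B, C, E, F}.
{C, E}⁺: CE→ABF adds A, B, F → {A, B, C, E, F}.

(B, E), (C, E)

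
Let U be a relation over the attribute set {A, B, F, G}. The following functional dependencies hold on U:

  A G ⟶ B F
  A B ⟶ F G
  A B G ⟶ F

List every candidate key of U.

Attribute A never appears on the right-hand side of any dependency, so A must belong to every candidate key.
{A}⁺ = {A}, which is not all of the schema, so we must add further attributes.
{A, B}⁺: AB→FG adds F, G → {A, B, F, G}. Minimal: {B}⁺ = {B}; {A}⁺ = {A} — none reach the full schema.
{A, G}⁺: AG→BF adds B, F → {A, B, F, G}. Minimal: {G}⁺ = {G}; {A}⁺ = {A} — none reach the full schema.

(A, B), (A, G)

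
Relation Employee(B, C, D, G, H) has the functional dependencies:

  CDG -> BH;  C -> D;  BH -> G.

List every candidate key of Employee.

(C, G), (B, C, H)

{C, G}⁺: C→D adds D; CDG→BH adds B, H → {B, C, D, G, H}. Minimal: {G}⁺ = {G}; {C}⁺ = {C, D} — none reach the full schema.
{B, C, H}⁺: C→D adds D; BH→G adds G → {B, C, D, G, H}. Minimal: {C, H}⁺ = {C, D, H}; {B, H}⁺ = {B, G, H}; {B, C}⁺ = {B, C, D} — none reach the full schema.
Any other superkey contains one of these as a subset, so there are no further candidate keys.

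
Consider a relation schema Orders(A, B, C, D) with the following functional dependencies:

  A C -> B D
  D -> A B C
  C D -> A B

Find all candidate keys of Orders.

D; AC

{D}⁺: D→ABC adds A, B, C → {A, B, C, D}.
{A, C}⁺: AC→BD adds B, D → {A, B, C, D}. Minimal: {C}⁺ = {C}; {A}⁺ = {A} — none reach the full schema.
Any other superkey contains one of these as a subset, so there are no further candidate keys.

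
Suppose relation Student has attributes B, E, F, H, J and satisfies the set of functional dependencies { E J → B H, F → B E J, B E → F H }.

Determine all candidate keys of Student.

{F}⁺: F→BEJ adds B, E, J; BE→FH adds H → {B, E, F, H, J}.
{B, E}⁺: BE→FH adds F, H; F→BEJ adds J → {B, E, F, H, J}. Minimal: {E}⁺ = {E}; {B}⁺ = {B} — none reach the full schema.
{E, J}⁺: EJ→BH adds B, H; BE→FH adds F → {B, E, F, H, J}. Minimal: {J}⁺ = {J}; {E}⁺ = {E} — none reach the full schema.
Any other superkey contains one of these as a subset, so there are no further candidate keys.

F, BE, EJ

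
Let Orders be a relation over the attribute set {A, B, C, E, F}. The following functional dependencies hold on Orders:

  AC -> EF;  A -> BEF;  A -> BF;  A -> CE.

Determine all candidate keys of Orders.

A

Attribute A never appears on the right-hand side of any dependency, so A must belong to every candidate key.
{A}⁺ = {A, B, C, E, F}, which is all of the schema, so {A} is the only candidate key.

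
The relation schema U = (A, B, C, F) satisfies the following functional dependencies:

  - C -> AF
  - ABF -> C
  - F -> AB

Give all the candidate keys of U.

{C}, {F}

{C}⁺: C→AF adds A, F; F→AB adds B → {A, B, C, F}.
{F}⁺: F→AB adds A, B; ABF→C adds C → {A, B, C, F}.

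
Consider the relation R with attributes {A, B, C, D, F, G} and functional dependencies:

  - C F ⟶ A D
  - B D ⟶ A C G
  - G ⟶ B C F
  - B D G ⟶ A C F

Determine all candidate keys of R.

G, BD, BCF

{G}⁺: G→BCF adds B, C, F; CF→AD adds A, D → {A, B, C, D, F, G}.
{B, D}⁺: BD→ACG adds A, C, G; G→BCF adds F → {A, B, C, D, F, G}. Minimal: {D}⁺ = {D}; {B}⁺ = {B} — none reach the full schema.
{B, C, F}⁺: CF→AD adds A, D; BD→ACG adds G → {A, B, C, D, F, G}. Minimal: {C, F}⁺ = {A, C, D, F}; {B, F}⁺ = {B, F}; {B, C}⁺ = {B, C} — none reach the full schema.
Any other superkey contains one of these as a subset, so there are no further candidate keys.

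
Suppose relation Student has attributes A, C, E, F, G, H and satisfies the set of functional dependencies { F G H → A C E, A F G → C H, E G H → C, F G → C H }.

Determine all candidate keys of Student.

Attributes F, G never appear on any right-hand side, so every candidate key must contain {F, G}.
{F, G}⁺ = {A, C, E, F, G, H}, which is all of the schema, so {F, G} is the only candidate key.

{F, G}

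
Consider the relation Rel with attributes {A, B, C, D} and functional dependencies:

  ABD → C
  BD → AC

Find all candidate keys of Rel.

Attributes B, D never appear on any right-hand side, so every candidate key must contain {B, D}.
{B, D}⁺ = {A, B, C, D}, which is all of the schema, so {B, D} is the only candidate key.

{B, D}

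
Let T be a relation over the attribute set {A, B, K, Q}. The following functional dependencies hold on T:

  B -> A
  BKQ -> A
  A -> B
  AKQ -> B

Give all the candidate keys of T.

Attributes K, Q never appear on any right-hand side, so every candidate key must contain {K, Q}.
{K, Q}⁺ = {K, Q}, which is not all of the schema, so we must add further attributes.
{A, K, Q}⁺: A→B adds B → {A, B, K, Q}.
{B, K, Q}⁺: B→A adds A → {A, B, K, Q}.
Any other superkey contains one of these as a subset, so there are no further candidate keys.

AKQ; BKQ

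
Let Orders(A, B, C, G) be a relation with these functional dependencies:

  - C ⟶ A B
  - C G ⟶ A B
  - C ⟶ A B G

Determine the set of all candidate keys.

Attribute C never appears on the right-hand side of any dependency, so C must belong to every candidate key.
{C}⁺ = {A, B, C, G}, which is all of the schema, so {C} is the only candidate key.

{C}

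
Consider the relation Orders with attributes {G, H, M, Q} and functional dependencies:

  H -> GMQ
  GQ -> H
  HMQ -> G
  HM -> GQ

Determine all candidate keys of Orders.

{H}⁺: H→GMQ adds G, M, Q → {G, H, M, Q}.
{G, Q}⁺: GQ→H adds H; H→GMQ adds M → {G, H, M, Q}.
Any other superkey contains one of these as a subset, so there are no further candidate keys.

{H}; {G, Q}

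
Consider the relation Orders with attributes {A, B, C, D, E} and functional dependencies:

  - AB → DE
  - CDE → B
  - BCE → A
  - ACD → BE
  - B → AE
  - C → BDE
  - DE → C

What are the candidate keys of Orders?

{B}; {C}; {D, E}

{B}⁺: B→AE adds A, E; AB→DE adds D; DE→C adds C → {A, B, C, D, E}.
{C}⁺: C→BDE adds B, D, E; BCE→A adds A → {A, B, C, D, E}.
{D, E}⁺: DE→C adds C; CDE→B adds B; BCE→A adds A → {A, B, C, D, E}. Minimal: {E}⁺ = {E}; {D}⁺ = {D} — none reach the full schema.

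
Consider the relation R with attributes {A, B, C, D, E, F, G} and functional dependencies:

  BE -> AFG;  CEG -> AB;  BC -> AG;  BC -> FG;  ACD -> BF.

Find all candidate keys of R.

{A, C, D, E}⁺: ACD→BF adds B, F; BE→AFG adds G → {A, B, C, D, E, F, G}. Minimal: {C, D, E}⁺ = {C, D, E}; {A, D, E}⁺ = {A, D, E}; {A, C, E}⁺ = {A, C, E}; … — none reach the full schema.
{B, C, D, E}⁺: BE→AFG adds A, F, G → {A, B, C, D, E, F, G}. Minimal: {C, D, E}⁺ = {C, D, E}; {B, D, E}⁺ = {A, B, D, E, F, G}; {B, C, E}⁺ = {A, B, C, E, F, G}; … — none reach the full schema.
{C, D, E, G}⁺: CEG→AB adds A, B; BC→FG adds F → {A, B, C, D, E, F, G}. Minimal: {D, E, G}⁺ = {D, E, G}; {C, E, G}⁺ = {A, B, C, E, F, G}; {C, D, G}⁺ = {C, D, G}; … — none reach the full schema.

{A, C, D, E}; {B, C, D, E}; {C, D, E, G}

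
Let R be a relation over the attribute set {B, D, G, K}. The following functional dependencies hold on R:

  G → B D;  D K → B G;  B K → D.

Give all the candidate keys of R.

(B, K), (D, K), (G, K)

{B, K}⁺: BK→D adds D; DK→BG adds G → {B, D, G, K}. Minimal: {K}⁺ = {K}; {B}⁺ = {B} — none reach the full schema.
{D, K}⁺: DK→BG adds B, G → {B, D, G, K}. Minimal: {K}⁺ = {K}; {D}⁺ = {D} — none reach the full schema.
{G, K}⁺: G→BD adds B, D → {B, D, G, K}. Minimal: {K}⁺ = {K}; {G}⁺ = {B, D, G} — none reach the full schema.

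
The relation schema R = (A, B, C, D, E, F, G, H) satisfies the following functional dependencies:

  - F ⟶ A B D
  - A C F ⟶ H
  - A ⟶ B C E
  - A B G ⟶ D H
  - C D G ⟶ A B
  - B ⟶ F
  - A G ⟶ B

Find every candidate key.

Attribute G never appears on the right-hand side of any dependency, so G must belong to every candidate key.
{G}⁺ = {G}, which is not all of the schema, so we must add further attributes.
{A, G}⁺: A→BCE adds B, C, E; ABG→DH adds D, H; B→F adds F → {A, B, C, D, E, F, G, H}.
{B, G}⁺: B→F adds F; F→ABD adds A, D; A→BCE adds C, E; ABG→DH adds H → {A, B, C, D, E, F, G, H}.
{F, G}⁺: F→ABD adds A, B, D; A→BCE adds C, E; ABG→DH adds H → {A, B, C, D, E, F, G, H}.
{C, D, G}⁺: CDG→AB adds A, B; B→F adds F; ACF→H adds H; A→BCE adds E → {A, B, C, D, E, F, G, H}.
Any other superkey contains one of these as a subset, so there are no further candidate keys.

{A, G}; {B, G}; {F, G}; {C, D, G}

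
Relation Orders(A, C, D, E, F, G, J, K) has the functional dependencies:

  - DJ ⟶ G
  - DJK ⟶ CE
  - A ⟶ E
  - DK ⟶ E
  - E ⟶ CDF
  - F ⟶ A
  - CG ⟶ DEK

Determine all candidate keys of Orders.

AJ, EJ, FJ, CDJ, CGJ, DJK

Attribute J never appears on the right-hand side of any dependency, so J must belong to every candidate key.
{J}⁺ = {J}, which is not all of the schema, so we must add further attributes.
{A, J}⁺: A→E adds E; E→CDF adds C, D, F; DJ→G adds G; CG→DEK adds K → {A, C, D, E, F, G, J, K}.
{E, J}⁺: E→CDF adds C, D, F; F→A adds A; DJ→G adds G; CG→DEK adds K → {A, C, D, E, F, G, J, K}.
{F, J}⁺: F→A adds A; A→E adds E; E→CDF adds C, D; DJ→G adds G; CG→DEK adds K → {A, C, D, E, F, G, J, K}.
{C, D, J}⁺: DJ→G adds G; CG→DEK adds E, K; E→CDF adds F; F→A adds A → {A, C, D, E, F, G, J, K}.
{C, G, J}⁺: CG→DEK adds D, E, K; E→CDF adds F; F→A adds A → {A, C, D, E, F, G, J, K}.
{D, J, K}⁺: DJ→G adds G; DJK→CE adds C, E; E→CDF adds F; F→A adds A → {A, C, D, E, F, G, J, K}.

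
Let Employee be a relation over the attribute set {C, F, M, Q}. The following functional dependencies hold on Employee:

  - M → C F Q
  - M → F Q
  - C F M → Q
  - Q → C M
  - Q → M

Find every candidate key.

(M); (Q)

{M}⁺: M→CFQ adds C, F, Q → {C, F, M, Q}.
{Q}⁺: Q→CM adds C, M; M→CFQ adds F → {C, F, M, Q}.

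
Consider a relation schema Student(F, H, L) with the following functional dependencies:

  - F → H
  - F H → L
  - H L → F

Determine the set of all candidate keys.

{F}, {H, L}

{F}⁺: F→H adds H; FH→L adds L → {F, H, L}.
{H, L}⁺: HL→F adds F → {F, H, L}. Minimal: {L}⁺ = {L}; {H}⁺ = {H} — none reach the full schema.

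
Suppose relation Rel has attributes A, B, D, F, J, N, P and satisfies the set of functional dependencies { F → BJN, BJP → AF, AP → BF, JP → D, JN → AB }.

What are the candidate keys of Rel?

{A, P}; {F, P}; {B, J, P}; {J, N, P}

Attribute P never appears on the right-hand side of any dependency, so P must belong to every candidate key.
{P}⁺ = {P}, which is not all of the schema, so we must add further attributes.
{A, P}⁺: AP→BF adds B, F; F→BJN adds J, N; JP→D adds D → {A, B, D, F, J, N, P}.
{F, P}⁺: F→BJN adds B, J, N; BJP→AF adds A; JP→D adds D → {A, B, D, F, J, N, P}.
{B, J, P}⁺: BJP→AF adds A, F; JP→D adds D; F→BJN adds N → {A, B, D, F, J, N, P}.
{J, N, P}⁺: JP→D adds D; JN→AB adds A, B; BJP→AF adds F → {A, B, D, F, J, N, P}.
Any other superkey contains one of these as a subset, so there are no further candidate keys.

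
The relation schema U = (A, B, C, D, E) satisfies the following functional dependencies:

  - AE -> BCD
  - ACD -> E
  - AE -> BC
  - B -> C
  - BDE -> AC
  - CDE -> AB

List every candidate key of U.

{A, E}, {A, B, D}, {A, C, D}, {B, D, E}, {C, D, E}

{A, E}⁺: AE→BCD adds B, C, D → {A, B, C, D, E}.
{A, B, D}⁺: B→C adds C; ACD→E adds E → {A, B, C, D, E}.
{A, C, D}⁺: ACD→E adds E; AE→BC adds B → {A, B, C, D, E}.
{B, D, E}⁺: B→C adds C; BDE→AC adds A → {A, B, C, D, E}.
{C, D, E}⁺: CDE→AB adds A, B → {A, B, C, D, E}.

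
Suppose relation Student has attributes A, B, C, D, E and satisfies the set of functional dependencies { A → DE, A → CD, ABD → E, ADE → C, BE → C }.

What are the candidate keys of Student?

Attributes A, B never appear on any right-hand side, so every candidate key must contain {A, B}.
{A, B}⁺ = {A, B, C, D, E}, which is all of the schema, so {A, B} is the only candidate key.

(A, B)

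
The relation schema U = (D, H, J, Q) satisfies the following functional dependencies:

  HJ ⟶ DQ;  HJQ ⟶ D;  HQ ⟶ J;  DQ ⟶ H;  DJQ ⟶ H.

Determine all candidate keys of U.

{D, Q}⁺: DQ→H adds H; HQ→J adds J → {D, H, J, Q}.
{H, J}⁺: HJ→DQ adds D, Q → {D, H, J, Q}.
{H, Q}⁺: HQ→J adds J; HJ→DQ adds D → {D, H, J, Q}.
Any other superkey contains one of these as a subset, so there are no further candidate keys.

DQ, HJ, HQ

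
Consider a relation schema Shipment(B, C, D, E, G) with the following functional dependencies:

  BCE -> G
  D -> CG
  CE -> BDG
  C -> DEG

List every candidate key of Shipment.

C; D

{C}⁺: C→DEG adds D, E, G; CE→BDG adds B → {B, C, D, E, G}.
{D}⁺: D→CG adds C, G; C→DEG adds E; CE→BDG adds B → {B, C, D, E, G}.
Any other superkey contains one of these as a subset, so there are no further candidate keys.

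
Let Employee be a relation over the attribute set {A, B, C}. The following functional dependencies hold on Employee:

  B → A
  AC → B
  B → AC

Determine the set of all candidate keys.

{B}⁺: B→A adds A; B→AC adds C → {A, B, C}.
{A, C}⁺: AC→B adds B → {A, B, C}.

(B), (A, C)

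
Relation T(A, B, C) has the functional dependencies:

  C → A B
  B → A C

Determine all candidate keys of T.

{B}; {C}

{B}⁺: B→AC adds A, C → {A, B, C}.
{C}⁺: C→AB adds A, B → {A, B, C}.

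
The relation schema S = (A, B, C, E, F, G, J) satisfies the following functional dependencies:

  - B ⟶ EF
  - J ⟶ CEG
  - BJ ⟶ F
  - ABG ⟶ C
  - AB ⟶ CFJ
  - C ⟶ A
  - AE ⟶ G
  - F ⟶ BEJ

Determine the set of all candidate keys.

{B}, {F}

{B}⁺: B→EF adds E, F; F→BEJ adds J; J→CEG adds C, G; C→A adds A → {A, B, C, E, F, G, J}.
{F}⁺: F→BEJ adds B, E, J; J→CEG adds C, G; C→A adds A → {A, B, C, E, F, G, J}.
Any other superkey contains one of these as a subset, so there are no further candidate keys.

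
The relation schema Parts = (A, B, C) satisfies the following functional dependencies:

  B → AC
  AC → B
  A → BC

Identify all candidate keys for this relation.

{A}⁺: A→BC adds B, C → {A, B, C}.
{B}⁺: B→AC adds A, C → {A, B, C}.

(A), (B)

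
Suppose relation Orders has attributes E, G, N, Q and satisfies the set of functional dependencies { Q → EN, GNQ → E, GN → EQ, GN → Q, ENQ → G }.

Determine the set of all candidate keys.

(Q); (G, N)

{Q}⁺: Q→EN adds E, N; ENQ→G adds G → {E, G, N, Q}.
{G, N}⁺: GN→EQ adds E, Q → {E, G, N, Q}. Minimal: {N}⁺ = {N}; {G}⁺ = {G} — none reach the full schema.
Any other superkey contains one of these as a subset, so there are no further candidate keys.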